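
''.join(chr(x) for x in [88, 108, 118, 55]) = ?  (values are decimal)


Codes (decimal): 88 108 118 55
Per-code ASCII lookup:
  88  (range 65-90: uppercase, 88 - 65 = 23) → 'X'
  108  (range 97-122: lowercase, 108 - 97 = 11) → 'l'
  118  (range 97-122: lowercase, 118 - 97 = 21) → 'v'
  55  (range 48-57: digits, 55 - 48 = 7) → '7'
= 'Xlv7'


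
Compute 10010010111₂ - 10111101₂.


Align and subtract column by column (LSB to MSB, borrowing when needed):
  10010010111
- 00010111101
  -----------
  col 0: (1 - 0 borrow-in) - 1 → 1 - 1 = 0, borrow out 0
  col 1: (1 - 0 borrow-in) - 0 → 1 - 0 = 1, borrow out 0
  col 2: (1 - 0 borrow-in) - 1 → 1 - 1 = 0, borrow out 0
  col 3: (0 - 0 borrow-in) - 1 → borrow from next column: (0+2) - 1 = 1, borrow out 1
  col 4: (1 - 1 borrow-in) - 1 → borrow from next column: (0+2) - 1 = 1, borrow out 1
  col 5: (0 - 1 borrow-in) - 1 → borrow from next column: (-1+2) - 1 = 0, borrow out 1
  col 6: (0 - 1 borrow-in) - 0 → borrow from next column: (-1+2) - 0 = 1, borrow out 1
  col 7: (1 - 1 borrow-in) - 1 → borrow from next column: (0+2) - 1 = 1, borrow out 1
  col 8: (0 - 1 borrow-in) - 0 → borrow from next column: (-1+2) - 0 = 1, borrow out 1
  col 9: (0 - 1 borrow-in) - 0 → borrow from next column: (-1+2) - 0 = 1, borrow out 1
  col 10: (1 - 1 borrow-in) - 0 → 0 - 0 = 0, borrow out 0
Reading bits MSB→LSB: 01111011010
Strip leading zeros: 1111011010
= 1111011010


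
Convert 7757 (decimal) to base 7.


Divide by 7 repeatedly:
7757 ÷ 7 = 1108 remainder 1
1108 ÷ 7 = 158 remainder 2
158 ÷ 7 = 22 remainder 4
22 ÷ 7 = 3 remainder 1
3 ÷ 7 = 0 remainder 3
Reading remainders bottom-up:
= 31421


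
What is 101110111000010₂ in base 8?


Group into 3-bit groups: 101110111000010
  101 = 5
  110 = 6
  111 = 7
  000 = 0
  010 = 2
= 0o56702


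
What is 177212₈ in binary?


Each octal digit → 3 binary bits:
  1 = 001
  7 = 111
  7 = 111
  2 = 010
  1 = 001
  2 = 010
Concatenate: 001 111 111 010 001 010
= 001111111010001010


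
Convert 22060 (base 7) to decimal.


Positional values (base 7):
  0 × 7^0 = 0 × 1 = 0
  6 × 7^1 = 6 × 7 = 42
  0 × 7^2 = 0 × 49 = 0
  2 × 7^3 = 2 × 343 = 686
  2 × 7^4 = 2 × 2401 = 4802
Sum = 0 + 42 + 0 + 686 + 4802
= 5530


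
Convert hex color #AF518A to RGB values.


Hex: #AF518A
R = AF₁₆ = 175
G = 51₁₆ = 81
B = 8A₁₆ = 138
= RGB(175, 81, 138)


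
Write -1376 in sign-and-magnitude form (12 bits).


Sign bit: 1 (negative)
Magnitude: 1376 = 10101100000
= 110101100000


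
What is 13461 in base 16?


Divide by 16 repeatedly:
13461 ÷ 16 = 841 remainder 5 (5)
841 ÷ 16 = 52 remainder 9 (9)
52 ÷ 16 = 3 remainder 4 (4)
3 ÷ 16 = 0 remainder 3 (3)
Reading remainders bottom-up:
= 0x3495


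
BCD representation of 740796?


Each digit → 4-bit binary:
  7 → 0111
  4 → 0100
  0 → 0000
  7 → 0111
  9 → 1001
  6 → 0110
= 0111 0100 0000 0111 1001 0110


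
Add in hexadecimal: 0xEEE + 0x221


Align and add column by column (LSB to MSB, each column mod 16 with carry):
  0EEE
+ 0221
  ----
  col 0: E(14) + 1(1) + 0 (carry in) = 15 → F(15), carry out 0
  col 1: E(14) + 2(2) + 0 (carry in) = 16 → 0(0), carry out 1
  col 2: E(14) + 2(2) + 1 (carry in) = 17 → 1(1), carry out 1
  col 3: 0(0) + 0(0) + 1 (carry in) = 1 → 1(1), carry out 0
Reading digits MSB→LSB: 110F
Strip leading zeros: 110F
= 0x110F


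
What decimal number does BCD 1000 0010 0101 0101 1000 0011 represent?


Each 4-bit group → digit:
  1000 → 8
  0010 → 2
  0101 → 5
  0101 → 5
  1000 → 8
  0011 → 3
= 825583


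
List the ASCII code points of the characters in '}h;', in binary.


String: '}h;'  (3 characters)
Per-character ASCII lookup:
  '}': special character: '}' = 125 → 1111101
  'h': lowercase starts at 97: 'h' = 97 + 7 = 104 → 1101000
  ';': special character: ';' = 59 → 111011
= 1111101 1101000 111011


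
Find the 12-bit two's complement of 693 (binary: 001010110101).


Original: 001010110101
Step 1 - Invert all bits: 110101001010
Step 2 - Add 1: 110101001010 + 1
= 110101001011 (represents -693)


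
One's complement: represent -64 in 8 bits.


Original: 01000000
Invert all bits:
  bit 0: 0 → 1
  bit 1: 1 → 0
  bit 2: 0 → 1
  bit 3: 0 → 1
  bit 4: 0 → 1
  bit 5: 0 → 1
  bit 6: 0 → 1
  bit 7: 0 → 1
= 10111111


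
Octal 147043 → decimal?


Positional values:
Position 0: 3 × 8^0 = 3
Position 1: 4 × 8^1 = 32
Position 2: 0 × 8^2 = 0
Position 3: 7 × 8^3 = 3584
Position 4: 4 × 8^4 = 16384
Position 5: 1 × 8^5 = 32768
Sum = 3 + 32 + 0 + 3584 + 16384 + 32768
= 52771


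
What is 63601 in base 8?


Divide by 8 repeatedly:
63601 ÷ 8 = 7950 remainder 1
7950 ÷ 8 = 993 remainder 6
993 ÷ 8 = 124 remainder 1
124 ÷ 8 = 15 remainder 4
15 ÷ 8 = 1 remainder 7
1 ÷ 8 = 0 remainder 1
Reading remainders bottom-up:
= 0o174161


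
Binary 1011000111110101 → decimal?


Positional values:
Bit 0: 1 × 2^0 = 1
Bit 2: 1 × 2^2 = 4
Bit 4: 1 × 2^4 = 16
Bit 5: 1 × 2^5 = 32
Bit 6: 1 × 2^6 = 64
Bit 7: 1 × 2^7 = 128
Bit 8: 1 × 2^8 = 256
Bit 12: 1 × 2^12 = 4096
Bit 13: 1 × 2^13 = 8192
Bit 15: 1 × 2^15 = 32768
Sum = 1 + 4 + 16 + 32 + 64 + 128 + 256 + 4096 + 8192 + 32768
= 45557


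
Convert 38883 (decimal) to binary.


Divide by 2 repeatedly:
38883 ÷ 2 = 19441 remainder 1
19441 ÷ 2 = 9720 remainder 1
9720 ÷ 2 = 4860 remainder 0
4860 ÷ 2 = 2430 remainder 0
2430 ÷ 2 = 1215 remainder 0
1215 ÷ 2 = 607 remainder 1
607 ÷ 2 = 303 remainder 1
303 ÷ 2 = 151 remainder 1
151 ÷ 2 = 75 remainder 1
75 ÷ 2 = 37 remainder 1
37 ÷ 2 = 18 remainder 1
18 ÷ 2 = 9 remainder 0
9 ÷ 2 = 4 remainder 1
4 ÷ 2 = 2 remainder 0
2 ÷ 2 = 1 remainder 0
1 ÷ 2 = 0 remainder 1
Reading remainders bottom-up:
= 1001011111100011


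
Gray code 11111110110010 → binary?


Gray code: 11111110110010
MSB stays the same: 1
Each subsequent bit = prev_binary XOR current_gray:
  B[1] = 1 XOR 1 = 0
  B[2] = 0 XOR 1 = 1
  B[3] = 1 XOR 1 = 0
  B[4] = 0 XOR 1 = 1
  B[5] = 1 XOR 1 = 0
  B[6] = 0 XOR 1 = 1
  B[7] = 1 XOR 0 = 1
  B[8] = 1 XOR 1 = 0
  B[9] = 0 XOR 1 = 1
  B[10] = 1 XOR 0 = 1
  B[11] = 1 XOR 0 = 1
  B[12] = 1 XOR 1 = 0
  B[13] = 0 XOR 0 = 0
= 10101011011100 (10972 decimal)


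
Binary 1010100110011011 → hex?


Group into 4-bit nibbles: 1010100110011011
  1010 = A
  1001 = 9
  1001 = 9
  1011 = B
= 0xA99B


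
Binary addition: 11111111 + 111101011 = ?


Align and add column by column (LSB to MSB, carry propagating):
  0011111111
+ 0111101011
  ----------
  col 0: 1 + 1 + 0 (carry in) = 2 → bit 0, carry out 1
  col 1: 1 + 1 + 1 (carry in) = 3 → bit 1, carry out 1
  col 2: 1 + 0 + 1 (carry in) = 2 → bit 0, carry out 1
  col 3: 1 + 1 + 1 (carry in) = 3 → bit 1, carry out 1
  col 4: 1 + 0 + 1 (carry in) = 2 → bit 0, carry out 1
  col 5: 1 + 1 + 1 (carry in) = 3 → bit 1, carry out 1
  col 6: 1 + 1 + 1 (carry in) = 3 → bit 1, carry out 1
  col 7: 1 + 1 + 1 (carry in) = 3 → bit 1, carry out 1
  col 8: 0 + 1 + 1 (carry in) = 2 → bit 0, carry out 1
  col 9: 0 + 0 + 1 (carry in) = 1 → bit 1, carry out 0
Reading bits MSB→LSB: 1011101010
Strip leading zeros: 1011101010
= 1011101010


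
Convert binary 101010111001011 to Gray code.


Binary: 101010111001011
Gray code: G = B XOR (B >> 1)
B >> 1 = 010101011100101
101010111001011 XOR 010101011100101:
  1 XOR 0 = 1
  0 XOR 1 = 1
  1 XOR 0 = 1
  0 XOR 1 = 1
  1 XOR 0 = 1
  0 XOR 1 = 1
  1 XOR 0 = 1
  1 XOR 1 = 0
  1 XOR 1 = 0
  0 XOR 1 = 1
  0 XOR 0 = 0
  1 XOR 0 = 1
  0 XOR 1 = 1
  1 XOR 0 = 1
  1 XOR 1 = 0
= 111111100101110


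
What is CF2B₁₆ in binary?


Each hex digit → 4 binary bits:
  C = 1100
  F = 1111
  2 = 0010
  B = 1011
Concatenate: 1100 1111 0010 1011
= 1100111100101011


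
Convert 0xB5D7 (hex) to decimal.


Positional values:
Position 0: 7 × 16^0 = 7 × 1 = 7
Position 1: D × 16^1 = 13 × 16 = 208
Position 2: 5 × 16^2 = 5 × 256 = 1280
Position 3: B × 16^3 = 11 × 4096 = 45056
Sum = 7 + 208 + 1280 + 45056
= 46551


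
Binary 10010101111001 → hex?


Group into 4-bit nibbles: 0010010101111001
  0010 = 2
  0101 = 5
  0111 = 7
  1001 = 9
= 0x2579


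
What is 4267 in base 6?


Divide by 6 repeatedly:
4267 ÷ 6 = 711 remainder 1
711 ÷ 6 = 118 remainder 3
118 ÷ 6 = 19 remainder 4
19 ÷ 6 = 3 remainder 1
3 ÷ 6 = 0 remainder 3
Reading remainders bottom-up:
= 31431


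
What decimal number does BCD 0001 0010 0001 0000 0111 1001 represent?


Each 4-bit group → digit:
  0001 → 1
  0010 → 2
  0001 → 1
  0000 → 0
  0111 → 7
  1001 → 9
= 121079


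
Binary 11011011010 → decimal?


Positional values:
Bit 1: 1 × 2^1 = 2
Bit 3: 1 × 2^3 = 8
Bit 4: 1 × 2^4 = 16
Bit 6: 1 × 2^6 = 64
Bit 7: 1 × 2^7 = 128
Bit 9: 1 × 2^9 = 512
Bit 10: 1 × 2^10 = 1024
Sum = 2 + 8 + 16 + 64 + 128 + 512 + 1024
= 1754


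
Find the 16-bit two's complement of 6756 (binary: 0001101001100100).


Original: 0001101001100100
Step 1 - Invert all bits: 1110010110011011
Step 2 - Add 1: 1110010110011011 + 1
= 1110010110011100 (represents -6756)


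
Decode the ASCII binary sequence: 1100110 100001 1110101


Codes (binary): 1100110 100001 1110101
Per-code ASCII lookup:
  1100110 = 102  (range 97-122: lowercase, 102 - 97 = 5) → 'f'
  100001 = 33  (special character) → '!'
  1110101 = 117  (range 97-122: lowercase, 117 - 97 = 20) → 'u'
= 'f!u'


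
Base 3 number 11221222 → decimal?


Positional values (base 3):
  2 × 3^0 = 2 × 1 = 2
  2 × 3^1 = 2 × 3 = 6
  2 × 3^2 = 2 × 9 = 18
  1 × 3^3 = 1 × 27 = 27
  2 × 3^4 = 2 × 81 = 162
  2 × 3^5 = 2 × 243 = 486
  1 × 3^6 = 1 × 729 = 729
  1 × 3^7 = 1 × 2187 = 2187
Sum = 2 + 6 + 18 + 27 + 162 + 486 + 729 + 2187
= 3617


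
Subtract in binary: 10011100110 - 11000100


Align and subtract column by column (LSB to MSB, borrowing when needed):
  10011100110
- 00011000100
  -----------
  col 0: (0 - 0 borrow-in) - 0 → 0 - 0 = 0, borrow out 0
  col 1: (1 - 0 borrow-in) - 0 → 1 - 0 = 1, borrow out 0
  col 2: (1 - 0 borrow-in) - 1 → 1 - 1 = 0, borrow out 0
  col 3: (0 - 0 borrow-in) - 0 → 0 - 0 = 0, borrow out 0
  col 4: (0 - 0 borrow-in) - 0 → 0 - 0 = 0, borrow out 0
  col 5: (1 - 0 borrow-in) - 0 → 1 - 0 = 1, borrow out 0
  col 6: (1 - 0 borrow-in) - 1 → 1 - 1 = 0, borrow out 0
  col 7: (1 - 0 borrow-in) - 1 → 1 - 1 = 0, borrow out 0
  col 8: (0 - 0 borrow-in) - 0 → 0 - 0 = 0, borrow out 0
  col 9: (0 - 0 borrow-in) - 0 → 0 - 0 = 0, borrow out 0
  col 10: (1 - 0 borrow-in) - 0 → 1 - 0 = 1, borrow out 0
Reading bits MSB→LSB: 10000100010
Strip leading zeros: 10000100010
= 10000100010


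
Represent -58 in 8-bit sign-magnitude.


Sign bit: 1 (negative)
Magnitude: 58 = 0111010
= 10111010


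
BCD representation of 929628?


Each digit → 4-bit binary:
  9 → 1001
  2 → 0010
  9 → 1001
  6 → 0110
  2 → 0010
  8 → 1000
= 1001 0010 1001 0110 0010 1000


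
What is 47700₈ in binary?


Each octal digit → 3 binary bits:
  4 = 100
  7 = 111
  7 = 111
  0 = 000
  0 = 000
Concatenate: 100 111 111 000 000
= 100111111000000


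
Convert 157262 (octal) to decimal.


Positional values:
Position 0: 2 × 8^0 = 2
Position 1: 6 × 8^1 = 48
Position 2: 2 × 8^2 = 128
Position 3: 7 × 8^3 = 3584
Position 4: 5 × 8^4 = 20480
Position 5: 1 × 8^5 = 32768
Sum = 2 + 48 + 128 + 3584 + 20480 + 32768
= 57010


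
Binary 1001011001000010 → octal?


Group into 3-bit groups: 001001011001000010
  001 = 1
  001 = 1
  011 = 3
  001 = 1
  000 = 0
  010 = 2
= 0o113102


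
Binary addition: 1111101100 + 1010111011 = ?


Align and add column by column (LSB to MSB, carry propagating):
  01111101100
+ 01010111011
  -----------
  col 0: 0 + 1 + 0 (carry in) = 1 → bit 1, carry out 0
  col 1: 0 + 1 + 0 (carry in) = 1 → bit 1, carry out 0
  col 2: 1 + 0 + 0 (carry in) = 1 → bit 1, carry out 0
  col 3: 1 + 1 + 0 (carry in) = 2 → bit 0, carry out 1
  col 4: 0 + 1 + 1 (carry in) = 2 → bit 0, carry out 1
  col 5: 1 + 1 + 1 (carry in) = 3 → bit 1, carry out 1
  col 6: 1 + 0 + 1 (carry in) = 2 → bit 0, carry out 1
  col 7: 1 + 1 + 1 (carry in) = 3 → bit 1, carry out 1
  col 8: 1 + 0 + 1 (carry in) = 2 → bit 0, carry out 1
  col 9: 1 + 1 + 1 (carry in) = 3 → bit 1, carry out 1
  col 10: 0 + 0 + 1 (carry in) = 1 → bit 1, carry out 0
Reading bits MSB→LSB: 11010100111
Strip leading zeros: 11010100111
= 11010100111


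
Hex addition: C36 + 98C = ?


Align and add column by column (LSB to MSB, each column mod 16 with carry):
  0C36
+ 098C
  ----
  col 0: 6(6) + C(12) + 0 (carry in) = 18 → 2(2), carry out 1
  col 1: 3(3) + 8(8) + 1 (carry in) = 12 → C(12), carry out 0
  col 2: C(12) + 9(9) + 0 (carry in) = 21 → 5(5), carry out 1
  col 3: 0(0) + 0(0) + 1 (carry in) = 1 → 1(1), carry out 0
Reading digits MSB→LSB: 15C2
Strip leading zeros: 15C2
= 0x15C2


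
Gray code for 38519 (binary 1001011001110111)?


Binary: 1001011001110111
Gray code: G = B XOR (B >> 1)
B >> 1 = 0100101100111011
1001011001110111 XOR 0100101100111011:
  1 XOR 0 = 1
  0 XOR 1 = 1
  0 XOR 0 = 0
  1 XOR 0 = 1
  0 XOR 1 = 1
  1 XOR 0 = 1
  1 XOR 1 = 0
  0 XOR 1 = 1
  0 XOR 0 = 0
  1 XOR 0 = 1
  1 XOR 1 = 0
  1 XOR 1 = 0
  0 XOR 1 = 1
  1 XOR 0 = 1
  1 XOR 1 = 0
  1 XOR 1 = 0
= 1101110101001100


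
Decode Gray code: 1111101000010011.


Gray code: 1111101000010011
MSB stays the same: 1
Each subsequent bit = prev_binary XOR current_gray:
  B[1] = 1 XOR 1 = 0
  B[2] = 0 XOR 1 = 1
  B[3] = 1 XOR 1 = 0
  B[4] = 0 XOR 1 = 1
  B[5] = 1 XOR 0 = 1
  B[6] = 1 XOR 1 = 0
  B[7] = 0 XOR 0 = 0
  B[8] = 0 XOR 0 = 0
  B[9] = 0 XOR 0 = 0
  B[10] = 0 XOR 0 = 0
  B[11] = 0 XOR 1 = 1
  B[12] = 1 XOR 0 = 1
  B[13] = 1 XOR 0 = 1
  B[14] = 1 XOR 1 = 0
  B[15] = 0 XOR 1 = 1
= 1010110000011101 (44061 decimal)


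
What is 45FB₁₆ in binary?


Each hex digit → 4 binary bits:
  4 = 0100
  5 = 0101
  F = 1111
  B = 1011
Concatenate: 0100 0101 1111 1011
= 0100010111111011


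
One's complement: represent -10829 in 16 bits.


Original: 0010101001001101
Invert all bits:
  bit 0: 0 → 1
  bit 1: 0 → 1
  bit 2: 1 → 0
  bit 3: 0 → 1
  bit 4: 1 → 0
  bit 5: 0 → 1
  bit 6: 1 → 0
  bit 7: 0 → 1
  bit 8: 0 → 1
  bit 9: 1 → 0
  bit 10: 0 → 1
  bit 11: 0 → 1
  bit 12: 1 → 0
  bit 13: 1 → 0
  bit 14: 0 → 1
  bit 15: 1 → 0
= 1101010110110010


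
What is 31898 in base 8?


Divide by 8 repeatedly:
31898 ÷ 8 = 3987 remainder 2
3987 ÷ 8 = 498 remainder 3
498 ÷ 8 = 62 remainder 2
62 ÷ 8 = 7 remainder 6
7 ÷ 8 = 0 remainder 7
Reading remainders bottom-up:
= 0o76232


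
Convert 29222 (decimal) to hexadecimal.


Divide by 16 repeatedly:
29222 ÷ 16 = 1826 remainder 6 (6)
1826 ÷ 16 = 114 remainder 2 (2)
114 ÷ 16 = 7 remainder 2 (2)
7 ÷ 16 = 0 remainder 7 (7)
Reading remainders bottom-up:
= 0x7226


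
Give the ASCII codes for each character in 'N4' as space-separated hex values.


String: 'N4'  (2 characters)
Per-character ASCII lookup:
  'N': uppercase starts at 65: 'N' = 65 + 13 = 78 → 0x4E
  '4': digits start at 48: '4' = 48 + 4 = 52 → 0x34
= 0x4E 0x34


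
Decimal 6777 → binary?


Divide by 2 repeatedly:
6777 ÷ 2 = 3388 remainder 1
3388 ÷ 2 = 1694 remainder 0
1694 ÷ 2 = 847 remainder 0
847 ÷ 2 = 423 remainder 1
423 ÷ 2 = 211 remainder 1
211 ÷ 2 = 105 remainder 1
105 ÷ 2 = 52 remainder 1
52 ÷ 2 = 26 remainder 0
26 ÷ 2 = 13 remainder 0
13 ÷ 2 = 6 remainder 1
6 ÷ 2 = 3 remainder 0
3 ÷ 2 = 1 remainder 1
1 ÷ 2 = 0 remainder 1
Reading remainders bottom-up:
= 1101001111001


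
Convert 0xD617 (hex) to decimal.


Positional values:
Position 0: 7 × 16^0 = 7 × 1 = 7
Position 1: 1 × 16^1 = 1 × 16 = 16
Position 2: 6 × 16^2 = 6 × 256 = 1536
Position 3: D × 16^3 = 13 × 4096 = 53248
Sum = 7 + 16 + 1536 + 53248
= 54807


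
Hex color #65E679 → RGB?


Hex: #65E679
R = 65₁₆ = 101
G = E6₁₆ = 230
B = 79₁₆ = 121
= RGB(101, 230, 121)


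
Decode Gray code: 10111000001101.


Gray code: 10111000001101
MSB stays the same: 1
Each subsequent bit = prev_binary XOR current_gray:
  B[1] = 1 XOR 0 = 1
  B[2] = 1 XOR 1 = 0
  B[3] = 0 XOR 1 = 1
  B[4] = 1 XOR 1 = 0
  B[5] = 0 XOR 0 = 0
  B[6] = 0 XOR 0 = 0
  B[7] = 0 XOR 0 = 0
  B[8] = 0 XOR 0 = 0
  B[9] = 0 XOR 0 = 0
  B[10] = 0 XOR 1 = 1
  B[11] = 1 XOR 1 = 0
  B[12] = 0 XOR 0 = 0
  B[13] = 0 XOR 1 = 1
= 11010000001001 (13321 decimal)


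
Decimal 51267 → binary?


Divide by 2 repeatedly:
51267 ÷ 2 = 25633 remainder 1
25633 ÷ 2 = 12816 remainder 1
12816 ÷ 2 = 6408 remainder 0
6408 ÷ 2 = 3204 remainder 0
3204 ÷ 2 = 1602 remainder 0
1602 ÷ 2 = 801 remainder 0
801 ÷ 2 = 400 remainder 1
400 ÷ 2 = 200 remainder 0
200 ÷ 2 = 100 remainder 0
100 ÷ 2 = 50 remainder 0
50 ÷ 2 = 25 remainder 0
25 ÷ 2 = 12 remainder 1
12 ÷ 2 = 6 remainder 0
6 ÷ 2 = 3 remainder 0
3 ÷ 2 = 1 remainder 1
1 ÷ 2 = 0 remainder 1
Reading remainders bottom-up:
= 1100100001000011


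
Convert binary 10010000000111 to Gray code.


Binary: 10010000000111
Gray code: G = B XOR (B >> 1)
B >> 1 = 01001000000011
10010000000111 XOR 01001000000011:
  1 XOR 0 = 1
  0 XOR 1 = 1
  0 XOR 0 = 0
  1 XOR 0 = 1
  0 XOR 1 = 1
  0 XOR 0 = 0
  0 XOR 0 = 0
  0 XOR 0 = 0
  0 XOR 0 = 0
  0 XOR 0 = 0
  0 XOR 0 = 0
  1 XOR 0 = 1
  1 XOR 1 = 0
  1 XOR 1 = 0
= 11011000000100


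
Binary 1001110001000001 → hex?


Group into 4-bit nibbles: 1001110001000001
  1001 = 9
  1100 = C
  0100 = 4
  0001 = 1
= 0x9C41


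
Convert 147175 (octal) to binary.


Each octal digit → 3 binary bits:
  1 = 001
  4 = 100
  7 = 111
  1 = 001
  7 = 111
  5 = 101
Concatenate: 001 100 111 001 111 101
= 001100111001111101


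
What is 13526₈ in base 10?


Positional values:
Position 0: 6 × 8^0 = 6
Position 1: 2 × 8^1 = 16
Position 2: 5 × 8^2 = 320
Position 3: 3 × 8^3 = 1536
Position 4: 1 × 8^4 = 4096
Sum = 6 + 16 + 320 + 1536 + 4096
= 5974


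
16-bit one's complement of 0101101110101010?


Original: 0101101110101010
Invert all bits:
  bit 0: 0 → 1
  bit 1: 1 → 0
  bit 2: 0 → 1
  bit 3: 1 → 0
  bit 4: 1 → 0
  bit 5: 0 → 1
  bit 6: 1 → 0
  bit 7: 1 → 0
  bit 8: 1 → 0
  bit 9: 0 → 1
  bit 10: 1 → 0
  bit 11: 0 → 1
  bit 12: 1 → 0
  bit 13: 0 → 1
  bit 14: 1 → 0
  bit 15: 0 → 1
= 1010010001010101


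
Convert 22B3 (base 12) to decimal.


Positional values (base 12):
  3 × 12^0 = 3 × 1 = 3
  B × 12^1 = 11 × 12 = 132
  2 × 12^2 = 2 × 144 = 288
  2 × 12^3 = 2 × 1728 = 3456
Sum = 3 + 132 + 288 + 3456
= 3879


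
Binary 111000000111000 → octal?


Group into 3-bit groups: 111000000111000
  111 = 7
  000 = 0
  000 = 0
  111 = 7
  000 = 0
= 0o70070


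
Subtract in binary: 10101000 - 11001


Align and subtract column by column (LSB to MSB, borrowing when needed):
  10101000
- 00011001
  --------
  col 0: (0 - 0 borrow-in) - 1 → borrow from next column: (0+2) - 1 = 1, borrow out 1
  col 1: (0 - 1 borrow-in) - 0 → borrow from next column: (-1+2) - 0 = 1, borrow out 1
  col 2: (0 - 1 borrow-in) - 0 → borrow from next column: (-1+2) - 0 = 1, borrow out 1
  col 3: (1 - 1 borrow-in) - 1 → borrow from next column: (0+2) - 1 = 1, borrow out 1
  col 4: (0 - 1 borrow-in) - 1 → borrow from next column: (-1+2) - 1 = 0, borrow out 1
  col 5: (1 - 1 borrow-in) - 0 → 0 - 0 = 0, borrow out 0
  col 6: (0 - 0 borrow-in) - 0 → 0 - 0 = 0, borrow out 0
  col 7: (1 - 0 borrow-in) - 0 → 1 - 0 = 1, borrow out 0
Reading bits MSB→LSB: 10001111
Strip leading zeros: 10001111
= 10001111


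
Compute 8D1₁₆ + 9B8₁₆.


Align and add column by column (LSB to MSB, each column mod 16 with carry):
  08D1
+ 09B8
  ----
  col 0: 1(1) + 8(8) + 0 (carry in) = 9 → 9(9), carry out 0
  col 1: D(13) + B(11) + 0 (carry in) = 24 → 8(8), carry out 1
  col 2: 8(8) + 9(9) + 1 (carry in) = 18 → 2(2), carry out 1
  col 3: 0(0) + 0(0) + 1 (carry in) = 1 → 1(1), carry out 0
Reading digits MSB→LSB: 1289
Strip leading zeros: 1289
= 0x1289


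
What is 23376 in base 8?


Divide by 8 repeatedly:
23376 ÷ 8 = 2922 remainder 0
2922 ÷ 8 = 365 remainder 2
365 ÷ 8 = 45 remainder 5
45 ÷ 8 = 5 remainder 5
5 ÷ 8 = 0 remainder 5
Reading remainders bottom-up:
= 0o55520


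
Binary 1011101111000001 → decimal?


Positional values:
Bit 0: 1 × 2^0 = 1
Bit 6: 1 × 2^6 = 64
Bit 7: 1 × 2^7 = 128
Bit 8: 1 × 2^8 = 256
Bit 9: 1 × 2^9 = 512
Bit 11: 1 × 2^11 = 2048
Bit 12: 1 × 2^12 = 4096
Bit 13: 1 × 2^13 = 8192
Bit 15: 1 × 2^15 = 32768
Sum = 1 + 64 + 128 + 256 + 512 + 2048 + 4096 + 8192 + 32768
= 48065


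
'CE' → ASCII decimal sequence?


String: 'CE'  (2 characters)
Per-character ASCII lookup:
  'C': uppercase starts at 65: 'C' = 65 + 2 = 67
  'E': uppercase starts at 65: 'E' = 65 + 4 = 69
= 67 69


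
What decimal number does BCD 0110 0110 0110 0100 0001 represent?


Each 4-bit group → digit:
  0110 → 6
  0110 → 6
  0110 → 6
  0100 → 4
  0001 → 1
= 66641


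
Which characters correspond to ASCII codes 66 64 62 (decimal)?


Codes (decimal): 66 64 62
Per-code ASCII lookup:
  66  (range 65-90: uppercase, 66 - 65 = 1) → 'B'
  64  (special character) → '@'
  62  (special character) → '>'
= 'B@>'


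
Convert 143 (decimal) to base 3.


Divide by 3 repeatedly:
143 ÷ 3 = 47 remainder 2
47 ÷ 3 = 15 remainder 2
15 ÷ 3 = 5 remainder 0
5 ÷ 3 = 1 remainder 2
1 ÷ 3 = 0 remainder 1
Reading remainders bottom-up:
= 12022


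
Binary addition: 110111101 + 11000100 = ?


Align and add column by column (LSB to MSB, carry propagating):
  0110111101
+ 0011000100
  ----------
  col 0: 1 + 0 + 0 (carry in) = 1 → bit 1, carry out 0
  col 1: 0 + 0 + 0 (carry in) = 0 → bit 0, carry out 0
  col 2: 1 + 1 + 0 (carry in) = 2 → bit 0, carry out 1
  col 3: 1 + 0 + 1 (carry in) = 2 → bit 0, carry out 1
  col 4: 1 + 0 + 1 (carry in) = 2 → bit 0, carry out 1
  col 5: 1 + 0 + 1 (carry in) = 2 → bit 0, carry out 1
  col 6: 0 + 1 + 1 (carry in) = 2 → bit 0, carry out 1
  col 7: 1 + 1 + 1 (carry in) = 3 → bit 1, carry out 1
  col 8: 1 + 0 + 1 (carry in) = 2 → bit 0, carry out 1
  col 9: 0 + 0 + 1 (carry in) = 1 → bit 1, carry out 0
Reading bits MSB→LSB: 1010000001
Strip leading zeros: 1010000001
= 1010000001


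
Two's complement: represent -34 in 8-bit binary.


Original: 00100010
Step 1 - Invert all bits: 11011101
Step 2 - Add 1: 11011101 + 1
= 11011110 (represents -34)


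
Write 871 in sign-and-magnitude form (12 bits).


Sign bit: 0 (positive)
Magnitude: 871 = 01101100111
= 001101100111


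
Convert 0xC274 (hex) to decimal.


Positional values:
Position 0: 4 × 16^0 = 4 × 1 = 4
Position 1: 7 × 16^1 = 7 × 16 = 112
Position 2: 2 × 16^2 = 2 × 256 = 512
Position 3: C × 16^3 = 12 × 4096 = 49152
Sum = 4 + 112 + 512 + 49152
= 49780


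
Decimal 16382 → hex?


Divide by 16 repeatedly:
16382 ÷ 16 = 1023 remainder 14 (E)
1023 ÷ 16 = 63 remainder 15 (F)
63 ÷ 16 = 3 remainder 15 (F)
3 ÷ 16 = 0 remainder 3 (3)
Reading remainders bottom-up:
= 0x3FFE


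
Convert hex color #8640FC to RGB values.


Hex: #8640FC
R = 86₁₆ = 134
G = 40₁₆ = 64
B = FC₁₆ = 252
= RGB(134, 64, 252)


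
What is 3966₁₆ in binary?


Each hex digit → 4 binary bits:
  3 = 0011
  9 = 1001
  6 = 0110
  6 = 0110
Concatenate: 0011 1001 0110 0110
= 0011100101100110


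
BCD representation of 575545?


Each digit → 4-bit binary:
  5 → 0101
  7 → 0111
  5 → 0101
  5 → 0101
  4 → 0100
  5 → 0101
= 0101 0111 0101 0101 0100 0101


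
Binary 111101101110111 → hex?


Group into 4-bit nibbles: 0111101101110111
  0111 = 7
  1011 = B
  0111 = 7
  0111 = 7
= 0x7B77


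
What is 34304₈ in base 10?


Positional values:
Position 0: 4 × 8^0 = 4
Position 1: 0 × 8^1 = 0
Position 2: 3 × 8^2 = 192
Position 3: 4 × 8^3 = 2048
Position 4: 3 × 8^4 = 12288
Sum = 4 + 0 + 192 + 2048 + 12288
= 14532


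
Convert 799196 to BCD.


Each digit → 4-bit binary:
  7 → 0111
  9 → 1001
  9 → 1001
  1 → 0001
  9 → 1001
  6 → 0110
= 0111 1001 1001 0001 1001 0110


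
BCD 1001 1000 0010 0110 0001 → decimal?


Each 4-bit group → digit:
  1001 → 9
  1000 → 8
  0010 → 2
  0110 → 6
  0001 → 1
= 98261


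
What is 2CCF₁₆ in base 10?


Positional values:
Position 0: F × 16^0 = 15 × 1 = 15
Position 1: C × 16^1 = 12 × 16 = 192
Position 2: C × 16^2 = 12 × 256 = 3072
Position 3: 2 × 16^3 = 2 × 4096 = 8192
Sum = 15 + 192 + 3072 + 8192
= 11471


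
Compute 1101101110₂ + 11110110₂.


Align and add column by column (LSB to MSB, carry propagating):
  01101101110
+ 00011110110
  -----------
  col 0: 0 + 0 + 0 (carry in) = 0 → bit 0, carry out 0
  col 1: 1 + 1 + 0 (carry in) = 2 → bit 0, carry out 1
  col 2: 1 + 1 + 1 (carry in) = 3 → bit 1, carry out 1
  col 3: 1 + 0 + 1 (carry in) = 2 → bit 0, carry out 1
  col 4: 0 + 1 + 1 (carry in) = 2 → bit 0, carry out 1
  col 5: 1 + 1 + 1 (carry in) = 3 → bit 1, carry out 1
  col 6: 1 + 1 + 1 (carry in) = 3 → bit 1, carry out 1
  col 7: 0 + 1 + 1 (carry in) = 2 → bit 0, carry out 1
  col 8: 1 + 0 + 1 (carry in) = 2 → bit 0, carry out 1
  col 9: 1 + 0 + 1 (carry in) = 2 → bit 0, carry out 1
  col 10: 0 + 0 + 1 (carry in) = 1 → bit 1, carry out 0
Reading bits MSB→LSB: 10001100100
Strip leading zeros: 10001100100
= 10001100100


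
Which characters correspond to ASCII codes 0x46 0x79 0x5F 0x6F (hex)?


Codes (hex): 0x46 0x79 0x5F 0x6F
Per-code ASCII lookup:
  0x46 = 70  (range 65-90: uppercase, 70 - 65 = 5) → 'F'
  0x79 = 121  (range 97-122: lowercase, 121 - 97 = 24) → 'y'
  0x5F = 95  (special character) → '_'
  0x6F = 111  (range 97-122: lowercase, 111 - 97 = 14) → 'o'
= 'Fy_o'


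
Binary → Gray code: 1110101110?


Binary: 1110101110
Gray code: G = B XOR (B >> 1)
B >> 1 = 0111010111
1110101110 XOR 0111010111:
  1 XOR 0 = 1
  1 XOR 1 = 0
  1 XOR 1 = 0
  0 XOR 1 = 1
  1 XOR 0 = 1
  0 XOR 1 = 1
  1 XOR 0 = 1
  1 XOR 1 = 0
  1 XOR 1 = 0
  0 XOR 1 = 1
= 1001111001


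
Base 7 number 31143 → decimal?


Positional values (base 7):
  3 × 7^0 = 3 × 1 = 3
  4 × 7^1 = 4 × 7 = 28
  1 × 7^2 = 1 × 49 = 49
  1 × 7^3 = 1 × 343 = 343
  3 × 7^4 = 3 × 2401 = 7203
Sum = 3 + 28 + 49 + 343 + 7203
= 7626


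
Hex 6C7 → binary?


Each hex digit → 4 binary bits:
  6 = 0110
  C = 1100
  7 = 0111
Concatenate: 0110 1100 0111
= 011011000111


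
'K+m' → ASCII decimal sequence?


String: 'K+m'  (3 characters)
Per-character ASCII lookup:
  'K': uppercase starts at 65: 'K' = 65 + 10 = 75
  '+': special character: '+' = 43
  'm': lowercase starts at 97: 'm' = 97 + 12 = 109
= 75 43 109


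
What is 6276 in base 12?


Divide by 12 repeatedly:
6276 ÷ 12 = 523 remainder 0
523 ÷ 12 = 43 remainder 7
43 ÷ 12 = 3 remainder 7
3 ÷ 12 = 0 remainder 3
Reading remainders bottom-up:
= 3770


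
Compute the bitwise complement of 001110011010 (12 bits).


Original: 001110011010
Invert all bits:
  bit 0: 0 → 1
  bit 1: 0 → 1
  bit 2: 1 → 0
  bit 3: 1 → 0
  bit 4: 1 → 0
  bit 5: 0 → 1
  bit 6: 0 → 1
  bit 7: 1 → 0
  bit 8: 1 → 0
  bit 9: 0 → 1
  bit 10: 1 → 0
  bit 11: 0 → 1
= 110001100101


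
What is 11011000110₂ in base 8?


Group into 3-bit groups: 011011000110
  011 = 3
  011 = 3
  000 = 0
  110 = 6
= 0o3306


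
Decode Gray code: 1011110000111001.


Gray code: 1011110000111001
MSB stays the same: 1
Each subsequent bit = prev_binary XOR current_gray:
  B[1] = 1 XOR 0 = 1
  B[2] = 1 XOR 1 = 0
  B[3] = 0 XOR 1 = 1
  B[4] = 1 XOR 1 = 0
  B[5] = 0 XOR 1 = 1
  B[6] = 1 XOR 0 = 1
  B[7] = 1 XOR 0 = 1
  B[8] = 1 XOR 0 = 1
  B[9] = 1 XOR 0 = 1
  B[10] = 1 XOR 1 = 0
  B[11] = 0 XOR 1 = 1
  B[12] = 1 XOR 1 = 0
  B[13] = 0 XOR 0 = 0
  B[14] = 0 XOR 0 = 0
  B[15] = 0 XOR 1 = 1
= 1101011111010001 (55249 decimal)


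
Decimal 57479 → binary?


Divide by 2 repeatedly:
57479 ÷ 2 = 28739 remainder 1
28739 ÷ 2 = 14369 remainder 1
14369 ÷ 2 = 7184 remainder 1
7184 ÷ 2 = 3592 remainder 0
3592 ÷ 2 = 1796 remainder 0
1796 ÷ 2 = 898 remainder 0
898 ÷ 2 = 449 remainder 0
449 ÷ 2 = 224 remainder 1
224 ÷ 2 = 112 remainder 0
112 ÷ 2 = 56 remainder 0
56 ÷ 2 = 28 remainder 0
28 ÷ 2 = 14 remainder 0
14 ÷ 2 = 7 remainder 0
7 ÷ 2 = 3 remainder 1
3 ÷ 2 = 1 remainder 1
1 ÷ 2 = 0 remainder 1
Reading remainders bottom-up:
= 1110000010000111


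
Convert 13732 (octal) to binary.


Each octal digit → 3 binary bits:
  1 = 001
  3 = 011
  7 = 111
  3 = 011
  2 = 010
Concatenate: 001 011 111 011 010
= 001011111011010


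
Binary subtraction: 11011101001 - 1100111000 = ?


Align and subtract column by column (LSB to MSB, borrowing when needed):
  11011101001
- 01100111000
  -----------
  col 0: (1 - 0 borrow-in) - 0 → 1 - 0 = 1, borrow out 0
  col 1: (0 - 0 borrow-in) - 0 → 0 - 0 = 0, borrow out 0
  col 2: (0 - 0 borrow-in) - 0 → 0 - 0 = 0, borrow out 0
  col 3: (1 - 0 borrow-in) - 1 → 1 - 1 = 0, borrow out 0
  col 4: (0 - 0 borrow-in) - 1 → borrow from next column: (0+2) - 1 = 1, borrow out 1
  col 5: (1 - 1 borrow-in) - 1 → borrow from next column: (0+2) - 1 = 1, borrow out 1
  col 6: (1 - 1 borrow-in) - 0 → 0 - 0 = 0, borrow out 0
  col 7: (1 - 0 borrow-in) - 0 → 1 - 0 = 1, borrow out 0
  col 8: (0 - 0 borrow-in) - 1 → borrow from next column: (0+2) - 1 = 1, borrow out 1
  col 9: (1 - 1 borrow-in) - 1 → borrow from next column: (0+2) - 1 = 1, borrow out 1
  col 10: (1 - 1 borrow-in) - 0 → 0 - 0 = 0, borrow out 0
Reading bits MSB→LSB: 01110110001
Strip leading zeros: 1110110001
= 1110110001


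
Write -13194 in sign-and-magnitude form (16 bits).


Sign bit: 1 (negative)
Magnitude: 13194 = 011001110001010
= 1011001110001010


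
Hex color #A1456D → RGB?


Hex: #A1456D
R = A1₁₆ = 161
G = 45₁₆ = 69
B = 6D₁₆ = 109
= RGB(161, 69, 109)


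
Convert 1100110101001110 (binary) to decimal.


Positional values:
Bit 1: 1 × 2^1 = 2
Bit 2: 1 × 2^2 = 4
Bit 3: 1 × 2^3 = 8
Bit 6: 1 × 2^6 = 64
Bit 8: 1 × 2^8 = 256
Bit 10: 1 × 2^10 = 1024
Bit 11: 1 × 2^11 = 2048
Bit 14: 1 × 2^14 = 16384
Bit 15: 1 × 2^15 = 32768
Sum = 2 + 4 + 8 + 64 + 256 + 1024 + 2048 + 16384 + 32768
= 52558


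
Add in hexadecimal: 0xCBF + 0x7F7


Align and add column by column (LSB to MSB, each column mod 16 with carry):
  0CBF
+ 07F7
  ----
  col 0: F(15) + 7(7) + 0 (carry in) = 22 → 6(6), carry out 1
  col 1: B(11) + F(15) + 1 (carry in) = 27 → B(11), carry out 1
  col 2: C(12) + 7(7) + 1 (carry in) = 20 → 4(4), carry out 1
  col 3: 0(0) + 0(0) + 1 (carry in) = 1 → 1(1), carry out 0
Reading digits MSB→LSB: 14B6
Strip leading zeros: 14B6
= 0x14B6


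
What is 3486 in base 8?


Divide by 8 repeatedly:
3486 ÷ 8 = 435 remainder 6
435 ÷ 8 = 54 remainder 3
54 ÷ 8 = 6 remainder 6
6 ÷ 8 = 0 remainder 6
Reading remainders bottom-up:
= 0o6636


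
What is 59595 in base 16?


Divide by 16 repeatedly:
59595 ÷ 16 = 3724 remainder 11 (B)
3724 ÷ 16 = 232 remainder 12 (C)
232 ÷ 16 = 14 remainder 8 (8)
14 ÷ 16 = 0 remainder 14 (E)
Reading remainders bottom-up:
= 0xE8CB


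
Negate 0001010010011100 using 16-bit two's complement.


Original: 0001010010011100
Step 1 - Invert all bits: 1110101101100011
Step 2 - Add 1: 1110101101100011 + 1
= 1110101101100100 (represents -5276)


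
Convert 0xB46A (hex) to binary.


Each hex digit → 4 binary bits:
  B = 1011
  4 = 0100
  6 = 0110
  A = 1010
Concatenate: 1011 0100 0110 1010
= 1011010001101010


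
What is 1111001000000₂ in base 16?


Group into 4-bit nibbles: 0001111001000000
  0001 = 1
  1110 = E
  0100 = 4
  0000 = 0
= 0x1E40


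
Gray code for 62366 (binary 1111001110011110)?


Binary: 1111001110011110
Gray code: G = B XOR (B >> 1)
B >> 1 = 0111100111001111
1111001110011110 XOR 0111100111001111:
  1 XOR 0 = 1
  1 XOR 1 = 0
  1 XOR 1 = 0
  1 XOR 1 = 0
  0 XOR 1 = 1
  0 XOR 0 = 0
  1 XOR 0 = 1
  1 XOR 1 = 0
  1 XOR 1 = 0
  0 XOR 1 = 1
  0 XOR 0 = 0
  1 XOR 0 = 1
  1 XOR 1 = 0
  1 XOR 1 = 0
  1 XOR 1 = 0
  0 XOR 1 = 1
= 1000101001010001


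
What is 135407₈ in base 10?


Positional values:
Position 0: 7 × 8^0 = 7
Position 1: 0 × 8^1 = 0
Position 2: 4 × 8^2 = 256
Position 3: 5 × 8^3 = 2560
Position 4: 3 × 8^4 = 12288
Position 5: 1 × 8^5 = 32768
Sum = 7 + 0 + 256 + 2560 + 12288 + 32768
= 47879


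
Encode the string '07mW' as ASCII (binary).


String: '07mW'  (4 characters)
Per-character ASCII lookup:
  '0': digits start at 48: '0' = 48 + 0 = 48 → 110000
  '7': digits start at 48: '7' = 48 + 7 = 55 → 110111
  'm': lowercase starts at 97: 'm' = 97 + 12 = 109 → 1101101
  'W': uppercase starts at 65: 'W' = 65 + 22 = 87 → 1010111
= 110000 110111 1101101 1010111


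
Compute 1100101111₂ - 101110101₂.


Align and subtract column by column (LSB to MSB, borrowing when needed):
  1100101111
- 0101110101
  ----------
  col 0: (1 - 0 borrow-in) - 1 → 1 - 1 = 0, borrow out 0
  col 1: (1 - 0 borrow-in) - 0 → 1 - 0 = 1, borrow out 0
  col 2: (1 - 0 borrow-in) - 1 → 1 - 1 = 0, borrow out 0
  col 3: (1 - 0 borrow-in) - 0 → 1 - 0 = 1, borrow out 0
  col 4: (0 - 0 borrow-in) - 1 → borrow from next column: (0+2) - 1 = 1, borrow out 1
  col 5: (1 - 1 borrow-in) - 1 → borrow from next column: (0+2) - 1 = 1, borrow out 1
  col 6: (0 - 1 borrow-in) - 1 → borrow from next column: (-1+2) - 1 = 0, borrow out 1
  col 7: (0 - 1 borrow-in) - 0 → borrow from next column: (-1+2) - 0 = 1, borrow out 1
  col 8: (1 - 1 borrow-in) - 1 → borrow from next column: (0+2) - 1 = 1, borrow out 1
  col 9: (1 - 1 borrow-in) - 0 → 0 - 0 = 0, borrow out 0
Reading bits MSB→LSB: 0110111010
Strip leading zeros: 110111010
= 110111010


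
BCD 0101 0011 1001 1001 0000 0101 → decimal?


Each 4-bit group → digit:
  0101 → 5
  0011 → 3
  1001 → 9
  1001 → 9
  0000 → 0
  0101 → 5
= 539905


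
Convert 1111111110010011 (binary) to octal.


Group into 3-bit groups: 001111111110010011
  001 = 1
  111 = 7
  111 = 7
  110 = 6
  010 = 2
  011 = 3
= 0o177623


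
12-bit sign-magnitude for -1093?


Sign bit: 1 (negative)
Magnitude: 1093 = 10001000101
= 110001000101


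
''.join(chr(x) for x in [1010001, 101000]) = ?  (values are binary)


Codes (binary): 1010001 101000
Per-code ASCII lookup:
  1010001 = 81  (range 65-90: uppercase, 81 - 65 = 16) → 'Q'
  101000 = 40  (special character) → '('
= 'Q('


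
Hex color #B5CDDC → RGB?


Hex: #B5CDDC
R = B5₁₆ = 181
G = CD₁₆ = 205
B = DC₁₆ = 220
= RGB(181, 205, 220)


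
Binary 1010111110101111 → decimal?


Positional values:
Bit 0: 1 × 2^0 = 1
Bit 1: 1 × 2^1 = 2
Bit 2: 1 × 2^2 = 4
Bit 3: 1 × 2^3 = 8
Bit 5: 1 × 2^5 = 32
Bit 7: 1 × 2^7 = 128
Bit 8: 1 × 2^8 = 256
Bit 9: 1 × 2^9 = 512
Bit 10: 1 × 2^10 = 1024
Bit 11: 1 × 2^11 = 2048
Bit 13: 1 × 2^13 = 8192
Bit 15: 1 × 2^15 = 32768
Sum = 1 + 2 + 4 + 8 + 32 + 128 + 256 + 512 + 1024 + 2048 + 8192 + 32768
= 44975


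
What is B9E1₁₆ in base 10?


Positional values:
Position 0: 1 × 16^0 = 1 × 1 = 1
Position 1: E × 16^1 = 14 × 16 = 224
Position 2: 9 × 16^2 = 9 × 256 = 2304
Position 3: B × 16^3 = 11 × 4096 = 45056
Sum = 1 + 224 + 2304 + 45056
= 47585


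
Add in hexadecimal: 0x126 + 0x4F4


Align and add column by column (LSB to MSB, each column mod 16 with carry):
  0126
+ 04F4
  ----
  col 0: 6(6) + 4(4) + 0 (carry in) = 10 → A(10), carry out 0
  col 1: 2(2) + F(15) + 0 (carry in) = 17 → 1(1), carry out 1
  col 2: 1(1) + 4(4) + 1 (carry in) = 6 → 6(6), carry out 0
  col 3: 0(0) + 0(0) + 0 (carry in) = 0 → 0(0), carry out 0
Reading digits MSB→LSB: 061A
Strip leading zeros: 61A
= 0x61A


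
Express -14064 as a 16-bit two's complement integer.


Original: 0011011011110000
Step 1 - Invert all bits: 1100100100001111
Step 2 - Add 1: 1100100100001111 + 1
= 1100100100010000 (represents -14064)


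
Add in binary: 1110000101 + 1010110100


Align and add column by column (LSB to MSB, carry propagating):
  01110000101
+ 01010110100
  -----------
  col 0: 1 + 0 + 0 (carry in) = 1 → bit 1, carry out 0
  col 1: 0 + 0 + 0 (carry in) = 0 → bit 0, carry out 0
  col 2: 1 + 1 + 0 (carry in) = 2 → bit 0, carry out 1
  col 3: 0 + 0 + 1 (carry in) = 1 → bit 1, carry out 0
  col 4: 0 + 1 + 0 (carry in) = 1 → bit 1, carry out 0
  col 5: 0 + 1 + 0 (carry in) = 1 → bit 1, carry out 0
  col 6: 0 + 0 + 0 (carry in) = 0 → bit 0, carry out 0
  col 7: 1 + 1 + 0 (carry in) = 2 → bit 0, carry out 1
  col 8: 1 + 0 + 1 (carry in) = 2 → bit 0, carry out 1
  col 9: 1 + 1 + 1 (carry in) = 3 → bit 1, carry out 1
  col 10: 0 + 0 + 1 (carry in) = 1 → bit 1, carry out 0
Reading bits MSB→LSB: 11000111001
Strip leading zeros: 11000111001
= 11000111001


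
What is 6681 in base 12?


Divide by 12 repeatedly:
6681 ÷ 12 = 556 remainder 9
556 ÷ 12 = 46 remainder 4
46 ÷ 12 = 3 remainder 10
3 ÷ 12 = 0 remainder 3
Reading remainders bottom-up:
= 3A49


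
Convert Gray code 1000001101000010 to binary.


Gray code: 1000001101000010
MSB stays the same: 1
Each subsequent bit = prev_binary XOR current_gray:
  B[1] = 1 XOR 0 = 1
  B[2] = 1 XOR 0 = 1
  B[3] = 1 XOR 0 = 1
  B[4] = 1 XOR 0 = 1
  B[5] = 1 XOR 0 = 1
  B[6] = 1 XOR 1 = 0
  B[7] = 0 XOR 1 = 1
  B[8] = 1 XOR 0 = 1
  B[9] = 1 XOR 1 = 0
  B[10] = 0 XOR 0 = 0
  B[11] = 0 XOR 0 = 0
  B[12] = 0 XOR 0 = 0
  B[13] = 0 XOR 0 = 0
  B[14] = 0 XOR 1 = 1
  B[15] = 1 XOR 0 = 1
= 1111110110000011 (64899 decimal)


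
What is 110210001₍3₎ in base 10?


Positional values (base 3):
  1 × 3^0 = 1 × 1 = 1
  0 × 3^1 = 0 × 3 = 0
  0 × 3^2 = 0 × 9 = 0
  0 × 3^3 = 0 × 27 = 0
  1 × 3^4 = 1 × 81 = 81
  2 × 3^5 = 2 × 243 = 486
  0 × 3^6 = 0 × 729 = 0
  1 × 3^7 = 1 × 2187 = 2187
  1 × 3^8 = 1 × 6561 = 6561
Sum = 1 + 0 + 0 + 0 + 81 + 486 + 0 + 2187 + 6561
= 9316


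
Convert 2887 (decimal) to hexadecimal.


Divide by 16 repeatedly:
2887 ÷ 16 = 180 remainder 7 (7)
180 ÷ 16 = 11 remainder 4 (4)
11 ÷ 16 = 0 remainder 11 (B)
Reading remainders bottom-up:
= 0xB47


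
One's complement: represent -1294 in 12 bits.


Original: 010100001110
Invert all bits:
  bit 0: 0 → 1
  bit 1: 1 → 0
  bit 2: 0 → 1
  bit 3: 1 → 0
  bit 4: 0 → 1
  bit 5: 0 → 1
  bit 6: 0 → 1
  bit 7: 0 → 1
  bit 8: 1 → 0
  bit 9: 1 → 0
  bit 10: 1 → 0
  bit 11: 0 → 1
= 101011110001


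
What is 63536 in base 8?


Divide by 8 repeatedly:
63536 ÷ 8 = 7942 remainder 0
7942 ÷ 8 = 992 remainder 6
992 ÷ 8 = 124 remainder 0
124 ÷ 8 = 15 remainder 4
15 ÷ 8 = 1 remainder 7
1 ÷ 8 = 0 remainder 1
Reading remainders bottom-up:
= 0o174060


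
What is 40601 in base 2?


Divide by 2 repeatedly:
40601 ÷ 2 = 20300 remainder 1
20300 ÷ 2 = 10150 remainder 0
10150 ÷ 2 = 5075 remainder 0
5075 ÷ 2 = 2537 remainder 1
2537 ÷ 2 = 1268 remainder 1
1268 ÷ 2 = 634 remainder 0
634 ÷ 2 = 317 remainder 0
317 ÷ 2 = 158 remainder 1
158 ÷ 2 = 79 remainder 0
79 ÷ 2 = 39 remainder 1
39 ÷ 2 = 19 remainder 1
19 ÷ 2 = 9 remainder 1
9 ÷ 2 = 4 remainder 1
4 ÷ 2 = 2 remainder 0
2 ÷ 2 = 1 remainder 0
1 ÷ 2 = 0 remainder 1
Reading remainders bottom-up:
= 1001111010011001


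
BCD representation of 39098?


Each digit → 4-bit binary:
  3 → 0011
  9 → 1001
  0 → 0000
  9 → 1001
  8 → 1000
= 0011 1001 0000 1001 1000


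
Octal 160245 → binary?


Each octal digit → 3 binary bits:
  1 = 001
  6 = 110
  0 = 000
  2 = 010
  4 = 100
  5 = 101
Concatenate: 001 110 000 010 100 101
= 001110000010100101


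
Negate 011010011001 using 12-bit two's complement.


Original: 011010011001
Step 1 - Invert all bits: 100101100110
Step 2 - Add 1: 100101100110 + 1
= 100101100111 (represents -1689)


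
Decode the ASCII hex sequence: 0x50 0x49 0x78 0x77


Codes (hex): 0x50 0x49 0x78 0x77
Per-code ASCII lookup:
  0x50 = 80  (range 65-90: uppercase, 80 - 65 = 15) → 'P'
  0x49 = 73  (range 65-90: uppercase, 73 - 65 = 8) → 'I'
  0x78 = 120  (range 97-122: lowercase, 120 - 97 = 23) → 'x'
  0x77 = 119  (range 97-122: lowercase, 119 - 97 = 22) → 'w'
= 'PIxw'
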